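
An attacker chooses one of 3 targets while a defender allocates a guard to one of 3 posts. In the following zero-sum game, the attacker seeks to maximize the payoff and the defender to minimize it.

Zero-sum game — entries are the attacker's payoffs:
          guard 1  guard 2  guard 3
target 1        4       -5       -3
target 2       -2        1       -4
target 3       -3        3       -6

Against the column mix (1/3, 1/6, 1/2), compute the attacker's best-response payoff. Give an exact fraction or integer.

-1

target 1: (4)·(1/3) + (-5)·(1/6) + (-3)·(1/2) = -1.
target 2: (-2)·(1/3) + (1)·(1/6) + (-4)·(1/2) = -5/2.
target 3: (-3)·(1/3) + (3)·(1/6) + (-6)·(1/2) = -7/2.
The best pure response is target 1 with expected payoff -1.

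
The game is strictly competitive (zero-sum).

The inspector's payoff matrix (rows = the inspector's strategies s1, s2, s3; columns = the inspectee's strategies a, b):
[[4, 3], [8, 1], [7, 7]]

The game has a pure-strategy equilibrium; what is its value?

Row minima: 3, 1, 7 → the inspector's maximin is 7.
Column maxima: 8, 7 → the inspectee's minimax is 7.
They coincide at (s3, b), so the value is 7.

7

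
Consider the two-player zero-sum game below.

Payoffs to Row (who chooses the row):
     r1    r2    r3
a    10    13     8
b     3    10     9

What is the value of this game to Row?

Column r2 is strictly dominated by r3 for Column (it gives Row more in every row).
The remaining 2×2 game on (a, b) × (r1, r3) has no saddle point. Let Row play a with probability p; indifference gives 10p + 3(1−p) = 8p + 9(1−p), so p = 3/4.
Similarly Column's optimal q on r1 is 1/8, and the value is 10·(1/8) + (8)·(7/8) = 33/4.

33/4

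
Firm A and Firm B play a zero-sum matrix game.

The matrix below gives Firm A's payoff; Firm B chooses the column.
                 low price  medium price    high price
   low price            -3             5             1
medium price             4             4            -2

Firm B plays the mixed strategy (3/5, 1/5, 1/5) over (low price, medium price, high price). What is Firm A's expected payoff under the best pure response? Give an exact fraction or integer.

14/5

low price: (-3)·(3/5) + (5)·(1/5) + (1)·(1/5) = -3/5.
medium price: (4)·(3/5) + (4)·(1/5) + (-2)·(1/5) = 14/5.
The best pure response is medium price with expected payoff 14/5.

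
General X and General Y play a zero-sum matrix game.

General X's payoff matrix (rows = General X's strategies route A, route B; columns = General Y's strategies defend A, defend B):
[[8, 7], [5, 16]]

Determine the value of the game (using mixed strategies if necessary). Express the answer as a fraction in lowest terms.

Row minima are 7 and 5, so General X's maximin is 7; column maxima are 8 and 16, so General Y's minimax is 8. These differ, so the equilibrium is in mixed strategies.
Let General X play route A with probability p. General Y is indifferent when 8p + 5(1−p) = 7p + 16(1−p), giving p = 11/12.
Let General Y play defend A with probability q. General X is indifferent when 8q + 7(1−q) = 5q + 16(1−q), giving q = 3/4.
The value is 8·(3/4) + (7)·(1/4) = 31/4.

31/4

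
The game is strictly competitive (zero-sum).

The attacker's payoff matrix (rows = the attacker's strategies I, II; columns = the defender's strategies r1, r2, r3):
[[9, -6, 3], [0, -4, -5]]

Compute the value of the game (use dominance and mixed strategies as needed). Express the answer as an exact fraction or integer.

Column r1 is strictly dominated by r3 for the defender (it gives the attacker more in every row).
The remaining 2×2 game on (I, II) × (r2, r3) has no saddle point. Let the attacker play I with probability p; indifference gives −6p − 4(1−p) = 3p − 5(1−p), so p = 1/10.
Similarly the defender's optimal q on r2 is 4/5, and the value is -6·(4/5) + (3)·(1/5) = -21/5.

-21/5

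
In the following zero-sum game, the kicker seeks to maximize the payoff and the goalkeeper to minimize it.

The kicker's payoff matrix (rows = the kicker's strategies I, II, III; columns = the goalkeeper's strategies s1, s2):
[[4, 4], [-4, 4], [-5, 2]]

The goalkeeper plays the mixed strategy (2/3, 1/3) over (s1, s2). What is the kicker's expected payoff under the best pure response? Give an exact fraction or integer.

I: (4)·(2/3) + (4)·(1/3) = 4.
II: (-4)·(2/3) + (4)·(1/3) = -4/3.
III: (-5)·(2/3) + (2)·(1/3) = -8/3.
The best pure response is I with expected payoff 4.

4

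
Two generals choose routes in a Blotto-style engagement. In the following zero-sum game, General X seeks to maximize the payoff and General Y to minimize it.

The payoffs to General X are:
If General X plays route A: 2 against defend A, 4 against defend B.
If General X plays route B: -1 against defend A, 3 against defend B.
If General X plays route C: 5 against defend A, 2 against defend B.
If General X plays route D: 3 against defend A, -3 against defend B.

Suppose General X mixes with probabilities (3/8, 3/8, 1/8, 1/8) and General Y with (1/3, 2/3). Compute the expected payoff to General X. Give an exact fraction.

Against (1/3, 2/3), each row's expected payoff is route A: 10/3; route B: 5/3; route C: 3; route D: -1.
Taking the (3/8, 3/8, 1/8, 1/8)-weighted average: (3/8)·(10/3) + (3/8)·(5/3) + (1/8)·(3) + (1/8)·(-1) = 17/8.

17/8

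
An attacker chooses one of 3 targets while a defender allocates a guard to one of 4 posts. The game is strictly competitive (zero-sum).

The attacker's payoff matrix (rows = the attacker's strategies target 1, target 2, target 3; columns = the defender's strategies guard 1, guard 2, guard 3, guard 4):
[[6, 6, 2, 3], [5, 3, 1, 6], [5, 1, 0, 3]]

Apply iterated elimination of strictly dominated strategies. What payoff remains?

2

Column guard 4 is strictly dominated by guard 3 for the defender (2<3, 1<6, 0<3); eliminate guard 4.
Row target 3 is strictly dominated by row target 1 (6>5, 6>1, 2>0); eliminate target 3.
Row target 2 is strictly dominated by row target 1 (6>5, 6>3, 2>1); eliminate target 2.
Column guard 1 is strictly dominated by guard 3 for the defender (2<6); eliminate guard 1.
Column guard 2 is strictly dominated by guard 3 for the defender (2<6); eliminate guard 2.
Only (target 1, guard 3) remains, with payoff 2.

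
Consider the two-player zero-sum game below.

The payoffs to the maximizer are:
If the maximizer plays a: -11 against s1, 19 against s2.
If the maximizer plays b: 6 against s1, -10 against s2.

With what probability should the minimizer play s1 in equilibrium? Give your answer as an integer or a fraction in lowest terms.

29/46

Row minima are -11 and -10, so the maximizer's maximin is -10; column maxima are 6 and 19, so the minimizer's minimax is 6. These differ, so the equilibrium is in mixed strategies.
Let the minimizer play s1 with probability q. The maximizer is indifferent when −11q + 19(1−q) = 6q − 10(1−q), giving q = 29/46.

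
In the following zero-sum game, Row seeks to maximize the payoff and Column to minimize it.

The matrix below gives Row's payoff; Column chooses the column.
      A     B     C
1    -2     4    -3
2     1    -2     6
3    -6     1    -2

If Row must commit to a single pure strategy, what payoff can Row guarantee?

-2

The worst-case payoff for each row is 1: -3, 2: -2, 3: -6.
The best of these is -2.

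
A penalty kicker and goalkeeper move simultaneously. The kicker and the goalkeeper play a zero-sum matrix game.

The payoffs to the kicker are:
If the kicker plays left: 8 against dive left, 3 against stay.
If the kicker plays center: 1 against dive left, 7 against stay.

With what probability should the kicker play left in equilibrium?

6/11

Row minima are 3 and 1, so the kicker's maximin is 3; column maxima are 8 and 7, so the goalkeeper's minimax is 7. These differ, so the equilibrium is in mixed strategies.
Let the kicker play left with probability p. The goalkeeper is indifferent when 8p + (1−p) = 3p + 7(1−p), giving p = 6/11.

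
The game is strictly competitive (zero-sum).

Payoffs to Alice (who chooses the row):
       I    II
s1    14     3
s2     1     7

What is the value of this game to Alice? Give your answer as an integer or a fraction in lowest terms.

Row minima are 3 and 1, so Alice's maximin is 3; column maxima are 14 and 7, so Bob's minimax is 7. These differ, so the equilibrium is in mixed strategies.
Let Alice play s1 with probability p. Bob is indifferent when 14p + (1−p) = 3p + 7(1−p), giving p = 6/17.
Let Bob play I with probability q. Alice is indifferent when 14q + 3(1−q) = q + 7(1−q), giving q = 4/17.
The value is 14·(4/17) + (3)·(13/17) = 95/17.

95/17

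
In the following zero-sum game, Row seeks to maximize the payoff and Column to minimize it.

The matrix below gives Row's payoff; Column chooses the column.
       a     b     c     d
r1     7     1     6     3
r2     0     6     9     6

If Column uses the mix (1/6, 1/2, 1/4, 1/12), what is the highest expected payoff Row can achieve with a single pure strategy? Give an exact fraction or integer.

23/4

r1: (7)·(1/6) + (1)·(1/2) + (6)·(1/4) + (3)·(1/12) = 41/12.
r2: (0)·(1/6) + (6)·(1/2) + (9)·(1/4) + (6)·(1/12) = 23/4.
The best pure response is r2 with expected payoff 23/4.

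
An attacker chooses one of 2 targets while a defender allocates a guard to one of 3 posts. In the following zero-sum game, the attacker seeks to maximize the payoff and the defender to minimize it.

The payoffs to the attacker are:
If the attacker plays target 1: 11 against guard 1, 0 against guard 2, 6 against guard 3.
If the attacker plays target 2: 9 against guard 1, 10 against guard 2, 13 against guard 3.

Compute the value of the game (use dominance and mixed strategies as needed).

Column guard 3 is strictly dominated by guard 2 for the defender (it gives the attacker more in every row).
The remaining 2×2 game on (target 1, target 2) × (guard 1, guard 2) has no saddle point. Let the attacker play target 1 with probability p; indifference gives 11p + 9(1−p) = 10(1−p), so p = 1/12.
Similarly the defender's optimal q on guard 1 is 5/6, and the value is 11·(5/6) + (0)·(1/6) = 55/6.

55/6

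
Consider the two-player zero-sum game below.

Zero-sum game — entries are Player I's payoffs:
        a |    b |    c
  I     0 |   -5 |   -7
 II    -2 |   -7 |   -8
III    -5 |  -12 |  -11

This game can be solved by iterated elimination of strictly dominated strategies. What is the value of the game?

Column a is strictly dominated by b for Player II (-5<0, -7<-2, -12<-5); eliminate a.
Row II is strictly dominated by row I (-5>-7, -7>-8); eliminate II.
Row III is strictly dominated by row I (-5>-12, -7>-11); eliminate III.
Column b is strictly dominated by c for Player II (-7<-5); eliminate b.
Only (I, c) remains, with payoff -7.

-7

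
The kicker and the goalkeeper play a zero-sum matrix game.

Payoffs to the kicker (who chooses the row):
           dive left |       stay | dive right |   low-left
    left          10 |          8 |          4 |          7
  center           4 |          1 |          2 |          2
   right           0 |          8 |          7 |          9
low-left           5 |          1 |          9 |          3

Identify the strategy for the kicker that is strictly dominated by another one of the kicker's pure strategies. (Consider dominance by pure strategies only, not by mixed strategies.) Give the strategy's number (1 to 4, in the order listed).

Compare center with left: 10 > 4, 8 > 1, 4 > 2, 7 > 2.
So left strictly dominates center for the kicker; center is strictly dominated.

2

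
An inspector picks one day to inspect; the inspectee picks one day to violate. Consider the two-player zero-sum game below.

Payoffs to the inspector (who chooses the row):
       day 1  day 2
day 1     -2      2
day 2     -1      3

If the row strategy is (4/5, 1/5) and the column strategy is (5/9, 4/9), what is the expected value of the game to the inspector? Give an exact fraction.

Against (5/9, 4/9), each row's expected payoff is day 1: -2/9; day 2: 7/9.
Taking the (4/5, 1/5)-weighted average: (4/5)·(-2/9) + (1/5)·(7/9) = -1/45.

-1/45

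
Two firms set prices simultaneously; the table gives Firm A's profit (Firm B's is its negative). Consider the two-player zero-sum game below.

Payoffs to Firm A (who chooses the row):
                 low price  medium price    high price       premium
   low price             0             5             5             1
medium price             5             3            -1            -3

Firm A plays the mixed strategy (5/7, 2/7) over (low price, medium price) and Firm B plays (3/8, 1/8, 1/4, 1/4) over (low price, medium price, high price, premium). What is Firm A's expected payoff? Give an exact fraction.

15/8

Against (3/8, 1/8, 1/4, 1/4), each row's expected payoff is low price: 17/8; medium price: 5/4.
Taking the (5/7, 2/7)-weighted average: (5/7)·(17/8) + (2/7)·(5/4) = 15/8.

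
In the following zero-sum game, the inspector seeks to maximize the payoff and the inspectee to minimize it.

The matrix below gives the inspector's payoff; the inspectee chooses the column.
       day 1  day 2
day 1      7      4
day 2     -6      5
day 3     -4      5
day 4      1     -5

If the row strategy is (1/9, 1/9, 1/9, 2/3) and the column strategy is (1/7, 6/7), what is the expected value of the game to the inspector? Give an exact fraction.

Against (1/7, 6/7), each row's expected payoff is day 1: 31/7; day 2: 24/7; day 3: 26/7; day 4: -29/7.
Taking the (1/9, 1/9, 1/9, 2/3)-weighted average: (1/9)·(31/7) + (1/9)·(24/7) + (1/9)·(26/7) + (2/3)·(-29/7) = -31/21.

-31/21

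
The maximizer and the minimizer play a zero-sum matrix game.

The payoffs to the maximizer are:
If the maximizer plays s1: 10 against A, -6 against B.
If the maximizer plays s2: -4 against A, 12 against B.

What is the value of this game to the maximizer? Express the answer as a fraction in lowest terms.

Row minima are -6 and -4, so the maximizer's maximin is -4; column maxima are 10 and 12, so the minimizer's minimax is 10. These differ, so the equilibrium is in mixed strategies.
Let the maximizer play s1 with probability p. The minimizer is indifferent when 10p − 4(1−p) = −6p + 12(1−p), giving p = 1/2.
Let the minimizer play A with probability q. The maximizer is indifferent when 10q − 6(1−q) = −4q + 12(1−q), giving q = 9/16.
The value is 10·(9/16) + (-6)·(7/16) = 3.

3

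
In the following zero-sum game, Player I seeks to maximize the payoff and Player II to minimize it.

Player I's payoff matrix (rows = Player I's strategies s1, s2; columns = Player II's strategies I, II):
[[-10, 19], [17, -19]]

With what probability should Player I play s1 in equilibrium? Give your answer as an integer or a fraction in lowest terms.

36/65

Row minima are -10 and -19, so Player I's maximin is -10; column maxima are 17 and 19, so Player II's minimax is 17. These differ, so the equilibrium is in mixed strategies.
Let Player I play s1 with probability p. Player II is indifferent when −10p + 17(1−p) = 19p − 19(1−p), giving p = 36/65.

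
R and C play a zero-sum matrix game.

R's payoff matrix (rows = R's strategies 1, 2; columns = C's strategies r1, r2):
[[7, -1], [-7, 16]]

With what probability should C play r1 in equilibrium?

17/31

Row minima are -1 and -7, so R's maximin is -1; column maxima are 7 and 16, so C's minimax is 7. These differ, so the equilibrium is in mixed strategies.
Let C play r1 with probability q. R is indifferent when 7q − (1−q) = −7q + 16(1−q), giving q = 17/31.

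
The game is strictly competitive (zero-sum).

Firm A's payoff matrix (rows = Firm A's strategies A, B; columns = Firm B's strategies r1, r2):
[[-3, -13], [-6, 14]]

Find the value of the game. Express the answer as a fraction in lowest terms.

Row minima are -13 and -6, so Firm A's maximin is -6; column maxima are -3 and 14, so Firm B's minimax is -3. These differ, so the equilibrium is in mixed strategies.
Let Firm A play A with probability p. Firm B is indifferent when −3p − 6(1−p) = −13p + 14(1−p), giving p = 2/3.
Let Firm B play r1 with probability q. Firm A is indifferent when −3q − 13(1−q) = −6q + 14(1−q), giving q = 9/10.
The value is -3·(9/10) + (-13)·(1/10) = -4.

-4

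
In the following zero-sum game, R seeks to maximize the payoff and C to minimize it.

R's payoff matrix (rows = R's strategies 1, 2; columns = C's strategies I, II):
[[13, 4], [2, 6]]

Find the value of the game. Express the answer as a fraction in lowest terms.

70/13

Row minima are 4 and 2, so R's maximin is 4; column maxima are 13 and 6, so C's minimax is 6. These differ, so the equilibrium is in mixed strategies.
Let R play 1 with probability p. C is indifferent when 13p + 2(1−p) = 4p + 6(1−p), giving p = 4/13.
Let C play I with probability q. R is indifferent when 13q + 4(1−q) = 2q + 6(1−q), giving q = 2/13.
The value is 13·(2/13) + (4)·(11/13) = 70/13.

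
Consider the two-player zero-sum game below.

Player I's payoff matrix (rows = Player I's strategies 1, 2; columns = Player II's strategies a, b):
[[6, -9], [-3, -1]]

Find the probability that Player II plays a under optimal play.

8/17

Row minima are -9 and -3, so Player I's maximin is -3; column maxima are 6 and -1, so Player II's minimax is -1. These differ, so the equilibrium is in mixed strategies.
Let Player II play a with probability q. Player I is indifferent when 6q − 9(1−q) = −3q − (1−q), giving q = 8/17.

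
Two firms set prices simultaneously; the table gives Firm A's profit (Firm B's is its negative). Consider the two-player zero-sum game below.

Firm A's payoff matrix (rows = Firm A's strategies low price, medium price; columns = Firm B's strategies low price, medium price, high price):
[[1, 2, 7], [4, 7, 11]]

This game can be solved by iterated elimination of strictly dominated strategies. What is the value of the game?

4

Column high price is strictly dominated by low price for Firm B (1<7, 4<11); eliminate high price.
Row low price is strictly dominated by row medium price (4>1, 7>2); eliminate low price.
Column medium price is strictly dominated by low price for Firm B (4<7); eliminate medium price.
Only (medium price, low price) remains, with payoff 4.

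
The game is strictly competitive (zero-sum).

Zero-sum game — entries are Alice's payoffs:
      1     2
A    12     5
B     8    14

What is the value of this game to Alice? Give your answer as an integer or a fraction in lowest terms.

128/13

Row minima are 5 and 8, so Alice's maximin is 8; column maxima are 12 and 14, so Bob's minimax is 12. These differ, so the equilibrium is in mixed strategies.
Let Alice play A with probability p. Bob is indifferent when 12p + 8(1−p) = 5p + 14(1−p), giving p = 6/13.
Let Bob play 1 with probability q. Alice is indifferent when 12q + 5(1−q) = 8q + 14(1−q), giving q = 9/13.
The value is 12·(9/13) + (5)·(4/13) = 128/13.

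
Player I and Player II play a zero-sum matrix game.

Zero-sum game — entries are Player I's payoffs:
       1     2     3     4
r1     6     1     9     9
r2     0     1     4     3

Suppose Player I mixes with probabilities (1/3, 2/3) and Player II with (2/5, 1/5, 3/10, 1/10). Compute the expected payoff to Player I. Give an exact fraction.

Against (2/5, 1/5, 3/10, 1/10), each row's expected payoff is r1: 31/5; r2: 17/10.
Taking the (1/3, 2/3)-weighted average: (1/3)·(31/5) + (2/3)·(17/10) = 16/5.

16/5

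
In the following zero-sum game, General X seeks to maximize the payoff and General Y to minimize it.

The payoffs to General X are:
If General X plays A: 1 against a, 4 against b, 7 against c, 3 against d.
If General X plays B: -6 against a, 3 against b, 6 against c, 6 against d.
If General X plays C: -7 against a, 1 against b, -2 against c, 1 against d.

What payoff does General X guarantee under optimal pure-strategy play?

Row minima: 1, -6, -7 → General X's maximin is 1.
Column maxima: 1, 4, 7, 6 → General Y's minimax is 1.
They coincide at (A, a), so the value is 1.

1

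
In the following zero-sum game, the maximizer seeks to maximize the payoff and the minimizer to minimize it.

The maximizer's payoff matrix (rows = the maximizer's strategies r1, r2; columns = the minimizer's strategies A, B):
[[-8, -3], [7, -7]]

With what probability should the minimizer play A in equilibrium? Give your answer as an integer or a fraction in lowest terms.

Row minima are -8 and -7, so the maximizer's maximin is -7; column maxima are 7 and -3, so the minimizer's minimax is -3. These differ, so the equilibrium is in mixed strategies.
Let the minimizer play A with probability q. The maximizer is indifferent when −8q − 3(1−q) = 7q − 7(1−q), giving q = 4/19.

4/19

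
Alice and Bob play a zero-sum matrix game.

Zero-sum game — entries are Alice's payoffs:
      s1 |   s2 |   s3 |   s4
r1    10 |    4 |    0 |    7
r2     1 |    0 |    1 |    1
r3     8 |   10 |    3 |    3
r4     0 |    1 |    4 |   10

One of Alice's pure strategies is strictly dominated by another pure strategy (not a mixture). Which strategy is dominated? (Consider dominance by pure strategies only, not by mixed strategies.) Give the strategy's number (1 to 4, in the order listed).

2

Compare r2 with r3: 8 > 1, 10 > 0, 3 > 1, 3 > 1.
So r3 strictly dominates r2 for Alice; r2 is strictly dominated.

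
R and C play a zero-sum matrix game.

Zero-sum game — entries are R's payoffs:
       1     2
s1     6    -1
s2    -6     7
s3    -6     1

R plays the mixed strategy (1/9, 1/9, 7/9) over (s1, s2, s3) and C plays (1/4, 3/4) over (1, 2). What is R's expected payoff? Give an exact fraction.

-1/12

Against (1/4, 3/4), each row's expected payoff is s1: 3/4; s2: 15/4; s3: -3/4.
Taking the (1/9, 1/9, 7/9)-weighted average: (1/9)·(3/4) + (1/9)·(15/4) + (7/9)·(-3/4) = -1/12.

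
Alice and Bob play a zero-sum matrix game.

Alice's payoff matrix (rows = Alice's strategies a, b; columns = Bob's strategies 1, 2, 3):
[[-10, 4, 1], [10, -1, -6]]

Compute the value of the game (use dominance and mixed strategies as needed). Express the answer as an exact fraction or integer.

Column 2 is strictly dominated by 3 for Bob (it gives Alice more in every row).
The remaining 2×2 game on (a, b) × (1, 3) has no saddle point. Let Alice play a with probability p; indifference gives −10p + 10(1−p) = p − 6(1−p), so p = 16/27.
Similarly Bob's optimal q on 1 is 7/27, and the value is -10·(7/27) + (1)·(20/27) = -50/27.

-50/27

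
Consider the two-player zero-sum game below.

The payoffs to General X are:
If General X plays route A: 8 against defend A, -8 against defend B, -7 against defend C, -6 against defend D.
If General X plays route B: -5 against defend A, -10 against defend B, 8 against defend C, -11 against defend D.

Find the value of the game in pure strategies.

-8

Row minima: -8, -11 → General X's maximin is -8.
Column maxima: 8, -8, 8, -6 → General Y's minimax is -8.
They coincide at (route A, defend B), so the value is -8.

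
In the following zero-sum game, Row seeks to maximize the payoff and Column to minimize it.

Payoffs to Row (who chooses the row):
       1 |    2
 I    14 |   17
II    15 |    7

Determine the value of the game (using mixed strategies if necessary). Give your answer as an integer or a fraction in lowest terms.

Row minima are 14 and 7, so Row's maximin is 14; column maxima are 15 and 17, so Column's minimax is 15. These differ, so the equilibrium is in mixed strategies.
Let Row play I with probability p. Column is indifferent when 14p + 15(1−p) = 17p + 7(1−p), giving p = 8/11.
Let Column play 1 with probability q. Row is indifferent when 14q + 17(1−q) = 15q + 7(1−q), giving q = 10/11.
The value is 14·(10/11) + (17)·(1/11) = 157/11.

157/11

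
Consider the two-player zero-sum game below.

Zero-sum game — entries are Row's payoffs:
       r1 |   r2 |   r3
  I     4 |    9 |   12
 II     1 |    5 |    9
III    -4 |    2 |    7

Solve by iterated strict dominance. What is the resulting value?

4

Column r2 is strictly dominated by r1 for Column (4<9, 1<5, -4<2); eliminate r2.
Row II is strictly dominated by row I (4>1, 12>9); eliminate II.
Row III is strictly dominated by row I (4>-4, 12>7); eliminate III.
Column r3 is strictly dominated by r1 for Column (4<12); eliminate r3.
Only (I, r1) remains, with payoff 4.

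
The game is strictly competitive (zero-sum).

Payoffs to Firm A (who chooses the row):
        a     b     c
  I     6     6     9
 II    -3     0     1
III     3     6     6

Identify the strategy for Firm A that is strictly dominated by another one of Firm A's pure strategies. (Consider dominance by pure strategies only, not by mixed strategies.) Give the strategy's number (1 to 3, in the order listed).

Compare II with I: 6 > -3, 6 > 0, 9 > 1.
So I strictly dominates II for Firm A; II is strictly dominated.

2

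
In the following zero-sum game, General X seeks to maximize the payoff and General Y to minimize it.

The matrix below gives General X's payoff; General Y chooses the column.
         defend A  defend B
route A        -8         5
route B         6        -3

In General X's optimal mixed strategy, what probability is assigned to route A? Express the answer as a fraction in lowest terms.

9/22

Row minima are -8 and -3, so General X's maximin is -3; column maxima are 6 and 5, so General Y's minimax is 5. These differ, so the equilibrium is in mixed strategies.
Let General X play route A with probability p. General Y is indifferent when −8p + 6(1−p) = 5p − 3(1−p), giving p = 9/22.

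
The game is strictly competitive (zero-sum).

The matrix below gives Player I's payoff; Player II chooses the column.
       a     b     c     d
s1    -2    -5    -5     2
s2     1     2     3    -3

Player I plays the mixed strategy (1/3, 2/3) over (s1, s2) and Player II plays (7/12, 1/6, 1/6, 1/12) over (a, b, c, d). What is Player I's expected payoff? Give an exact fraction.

-1/9

Against (7/12, 1/6, 1/6, 1/12), each row's expected payoff is s1: -8/3; s2: 7/6.
Taking the (1/3, 2/3)-weighted average: (1/3)·(-8/3) + (2/3)·(7/6) = -1/9.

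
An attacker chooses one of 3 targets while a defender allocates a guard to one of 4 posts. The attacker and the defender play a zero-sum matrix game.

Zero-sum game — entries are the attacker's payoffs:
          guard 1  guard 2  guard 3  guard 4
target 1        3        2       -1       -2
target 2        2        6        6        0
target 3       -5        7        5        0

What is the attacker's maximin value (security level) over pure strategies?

The worst-case payoff for each row is target 1: -2, target 2: 0, target 3: -5.
The best of these is 0.

0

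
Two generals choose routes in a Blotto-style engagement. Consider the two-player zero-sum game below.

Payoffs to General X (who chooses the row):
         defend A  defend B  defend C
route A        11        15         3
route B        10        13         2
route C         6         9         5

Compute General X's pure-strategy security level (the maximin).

5

The worst-case payoff for each row is route A: 3, route B: 2, route C: 5.
The best of these is 5.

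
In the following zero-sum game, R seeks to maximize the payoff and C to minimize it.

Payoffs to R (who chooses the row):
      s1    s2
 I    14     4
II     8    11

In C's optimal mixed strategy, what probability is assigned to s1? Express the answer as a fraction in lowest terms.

Row minima are 4 and 8, so R's maximin is 8; column maxima are 14 and 11, so C's minimax is 11. These differ, so the equilibrium is in mixed strategies.
Let C play s1 with probability q. R is indifferent when 14q + 4(1−q) = 8q + 11(1−q), giving q = 7/13.

7/13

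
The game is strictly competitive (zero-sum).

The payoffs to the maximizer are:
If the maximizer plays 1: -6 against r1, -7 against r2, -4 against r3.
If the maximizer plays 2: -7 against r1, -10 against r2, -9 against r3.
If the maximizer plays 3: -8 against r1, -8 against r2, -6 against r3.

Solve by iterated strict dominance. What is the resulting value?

Row 2 is strictly dominated by row 1 (-6>-7, -7>-10, -4>-9); eliminate 2.
Column r3 is strictly dominated by r1 for the minimizer (-6<-4, -8<-6); eliminate r3.
Row 3 is strictly dominated by row 1 (-6>-8, -7>-8); eliminate 3.
Column r1 is strictly dominated by r2 for the minimizer (-7<-6); eliminate r1.
Only (1, r2) remains, with payoff -7.

-7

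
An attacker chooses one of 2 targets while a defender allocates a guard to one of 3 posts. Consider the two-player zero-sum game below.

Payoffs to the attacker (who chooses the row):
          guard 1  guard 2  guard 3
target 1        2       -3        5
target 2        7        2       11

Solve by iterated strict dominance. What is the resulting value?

Column guard 3 is strictly dominated by guard 1 for the defender (2<5, 7<11); eliminate guard 3.
Column guard 1 is strictly dominated by guard 2 for the defender (-3<2, 2<7); eliminate guard 1.
Row target 1 is strictly dominated by row target 2 (2>-3); eliminate target 1.
Only (target 2, guard 2) remains, with payoff 2.

2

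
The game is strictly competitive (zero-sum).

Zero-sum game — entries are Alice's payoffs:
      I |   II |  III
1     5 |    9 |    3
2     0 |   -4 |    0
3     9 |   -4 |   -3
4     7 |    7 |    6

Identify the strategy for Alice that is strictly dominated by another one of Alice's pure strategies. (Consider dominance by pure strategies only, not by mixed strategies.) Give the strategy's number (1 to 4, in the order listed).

Compare 2 with 1: 5 > 0, 9 > -4, 3 > 0.
So 1 strictly dominates 2 for Alice; 2 is strictly dominated.

2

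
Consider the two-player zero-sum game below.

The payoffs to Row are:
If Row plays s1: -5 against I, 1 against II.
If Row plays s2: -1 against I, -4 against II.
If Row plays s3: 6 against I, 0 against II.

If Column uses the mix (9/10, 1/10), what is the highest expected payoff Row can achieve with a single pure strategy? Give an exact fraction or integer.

s1: (-5)·(9/10) + (1)·(1/10) = -22/5.
s2: (-1)·(9/10) + (-4)·(1/10) = -13/10.
s3: (6)·(9/10) + (0)·(1/10) = 27/5.
The best pure response is s3 with expected payoff 27/5.

27/5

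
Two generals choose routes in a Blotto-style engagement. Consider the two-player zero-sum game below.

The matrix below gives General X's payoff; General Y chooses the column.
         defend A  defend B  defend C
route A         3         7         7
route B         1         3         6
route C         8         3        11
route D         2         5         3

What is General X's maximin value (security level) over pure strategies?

3

The worst-case payoff for each row is route A: 3, route B: 1, route C: 3, route D: 2.
The best of these is 3.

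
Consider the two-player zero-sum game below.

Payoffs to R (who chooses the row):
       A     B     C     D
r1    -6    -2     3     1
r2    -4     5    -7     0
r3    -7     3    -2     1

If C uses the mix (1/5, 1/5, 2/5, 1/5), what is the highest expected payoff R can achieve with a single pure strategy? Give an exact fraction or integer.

r1: (-6)·(1/5) + (-2)·(1/5) + (3)·(2/5) + (1)·(1/5) = -1/5.
r2: (-4)·(1/5) + (5)·(1/5) + (-7)·(2/5) + (0)·(1/5) = -13/5.
r3: (-7)·(1/5) + (3)·(1/5) + (-2)·(2/5) + (1)·(1/5) = -7/5.
The best pure response is r1 with expected payoff -1/5.

-1/5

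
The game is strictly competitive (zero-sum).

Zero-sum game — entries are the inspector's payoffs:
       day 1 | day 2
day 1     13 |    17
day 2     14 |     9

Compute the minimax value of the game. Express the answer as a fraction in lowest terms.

121/9

Row minima are 13 and 9, so the inspector's maximin is 13; column maxima are 14 and 17, so the inspectee's minimax is 14. These differ, so the equilibrium is in mixed strategies.
Let the inspector play day 1 with probability p. The inspectee is indifferent when 13p + 14(1−p) = 17p + 9(1−p), giving p = 5/9.
Let the inspectee play day 1 with probability q. The inspector is indifferent when 13q + 17(1−q) = 14q + 9(1−q), giving q = 8/9.
The value is 13·(8/9) + (17)·(1/9) = 121/9.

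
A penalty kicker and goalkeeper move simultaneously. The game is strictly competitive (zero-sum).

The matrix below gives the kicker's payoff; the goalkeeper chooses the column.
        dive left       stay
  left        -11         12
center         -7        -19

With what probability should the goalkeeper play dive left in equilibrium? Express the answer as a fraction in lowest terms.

31/35

Row minima are -11 and -19, so the kicker's maximin is -11; column maxima are -7 and 12, so the goalkeeper's minimax is -7. These differ, so the equilibrium is in mixed strategies.
Let the goalkeeper play dive left with probability q. The kicker is indifferent when −11q + 12(1−q) = −7q − 19(1−q), giving q = 31/35.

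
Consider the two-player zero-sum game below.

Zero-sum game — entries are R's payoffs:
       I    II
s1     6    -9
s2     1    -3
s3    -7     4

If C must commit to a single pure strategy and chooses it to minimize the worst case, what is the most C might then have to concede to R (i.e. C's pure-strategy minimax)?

4

The worst case (largest entry) in each column is I: 6, II: 4.
The best (smallest) of these is 4.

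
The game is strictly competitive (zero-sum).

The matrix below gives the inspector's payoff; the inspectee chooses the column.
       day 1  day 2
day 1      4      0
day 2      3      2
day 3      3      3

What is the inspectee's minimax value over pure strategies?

3

The worst case (largest entry) in each column is day 1: 4, day 2: 3.
The best (smallest) of these is 3.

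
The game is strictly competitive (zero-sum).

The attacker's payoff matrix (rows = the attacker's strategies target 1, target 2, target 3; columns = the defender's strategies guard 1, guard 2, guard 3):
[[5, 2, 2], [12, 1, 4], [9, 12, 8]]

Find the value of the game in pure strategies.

Row minima: 2, 1, 8 → the attacker's maximin is 8.
Column maxima: 12, 12, 8 → the defender's minimax is 8.
They coincide at (target 3, guard 3), so the value is 8.

8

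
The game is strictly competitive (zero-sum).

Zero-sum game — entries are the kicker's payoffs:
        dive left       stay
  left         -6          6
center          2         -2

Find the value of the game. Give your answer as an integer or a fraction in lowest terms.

Row minima are -6 and -2, so the kicker's maximin is -2; column maxima are 2 and 6, so the goalkeeper's minimax is 2. These differ, so the equilibrium is in mixed strategies.
Let the kicker play left with probability p. The goalkeeper is indifferent when −6p + 2(1−p) = 6p − 2(1−p), giving p = 1/4.
Let the goalkeeper play dive left with probability q. The kicker is indifferent when −6q + 6(1−q) = 2q − 2(1−q), giving q = 1/2.
The value is -6·(1/2) + (6)·(1/2) = 0.

0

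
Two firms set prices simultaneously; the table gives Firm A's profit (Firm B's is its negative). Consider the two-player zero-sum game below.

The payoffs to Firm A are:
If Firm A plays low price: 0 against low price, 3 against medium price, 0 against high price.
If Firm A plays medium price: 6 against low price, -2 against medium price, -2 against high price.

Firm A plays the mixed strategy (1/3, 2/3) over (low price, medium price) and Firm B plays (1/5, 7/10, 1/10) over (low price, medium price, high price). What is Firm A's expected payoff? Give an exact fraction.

Against (1/5, 7/10, 1/10), each row's expected payoff is low price: 21/10; medium price: -2/5.
Taking the (1/3, 2/3)-weighted average: (1/3)·(21/10) + (2/3)·(-2/5) = 13/30.

13/30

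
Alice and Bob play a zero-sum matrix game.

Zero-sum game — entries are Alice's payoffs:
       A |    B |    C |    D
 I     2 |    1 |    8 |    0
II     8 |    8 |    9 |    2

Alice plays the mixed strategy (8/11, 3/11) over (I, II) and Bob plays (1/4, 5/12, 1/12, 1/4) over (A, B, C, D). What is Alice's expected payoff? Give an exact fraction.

389/132

Against (1/4, 5/12, 1/12, 1/4), each row's expected payoff is I: 19/12; II: 79/12.
Taking the (8/11, 3/11)-weighted average: (8/11)·(19/12) + (3/11)·(79/12) = 389/132.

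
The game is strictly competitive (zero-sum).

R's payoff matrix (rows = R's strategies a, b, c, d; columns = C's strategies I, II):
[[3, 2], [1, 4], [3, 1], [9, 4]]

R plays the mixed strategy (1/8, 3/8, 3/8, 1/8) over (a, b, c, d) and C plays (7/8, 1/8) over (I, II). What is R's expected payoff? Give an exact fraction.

Against (7/8, 1/8), each row's expected payoff is a: 23/8; b: 11/8; c: 11/4; d: 67/8.
Taking the (1/8, 3/8, 3/8, 1/8)-weighted average: (1/8)·(23/8) + (3/8)·(11/8) + (3/8)·(11/4) + (1/8)·(67/8) = 189/64.

189/64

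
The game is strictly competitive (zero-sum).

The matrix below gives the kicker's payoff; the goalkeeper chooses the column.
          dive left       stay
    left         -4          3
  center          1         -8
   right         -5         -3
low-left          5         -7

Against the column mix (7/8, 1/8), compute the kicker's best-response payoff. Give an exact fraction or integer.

left: (-4)·(7/8) + (3)·(1/8) = -25/8.
center: (1)·(7/8) + (-8)·(1/8) = -1/8.
right: (-5)·(7/8) + (-3)·(1/8) = -19/4.
low-left: (5)·(7/8) + (-7)·(1/8) = 7/2.
The best pure response is low-left with expected payoff 7/2.

7/2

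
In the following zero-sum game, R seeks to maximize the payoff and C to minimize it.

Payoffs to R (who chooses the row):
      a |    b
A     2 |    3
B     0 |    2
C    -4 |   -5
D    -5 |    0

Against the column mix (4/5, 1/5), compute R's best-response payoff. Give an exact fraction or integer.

A: (2)·(4/5) + (3)·(1/5) = 11/5.
B: (0)·(4/5) + (2)·(1/5) = 2/5.
C: (-4)·(4/5) + (-5)·(1/5) = -21/5.
D: (-5)·(4/5) + (0)·(1/5) = -4.
The best pure response is A with expected payoff 11/5.

11/5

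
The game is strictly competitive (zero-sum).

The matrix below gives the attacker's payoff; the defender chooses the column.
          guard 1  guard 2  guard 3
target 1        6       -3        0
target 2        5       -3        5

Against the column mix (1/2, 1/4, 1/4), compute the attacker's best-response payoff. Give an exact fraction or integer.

3

target 1: (6)·(1/2) + (-3)·(1/4) + (0)·(1/4) = 9/4.
target 2: (5)·(1/2) + (-3)·(1/4) + (5)·(1/4) = 3.
The best pure response is target 2 with expected payoff 3.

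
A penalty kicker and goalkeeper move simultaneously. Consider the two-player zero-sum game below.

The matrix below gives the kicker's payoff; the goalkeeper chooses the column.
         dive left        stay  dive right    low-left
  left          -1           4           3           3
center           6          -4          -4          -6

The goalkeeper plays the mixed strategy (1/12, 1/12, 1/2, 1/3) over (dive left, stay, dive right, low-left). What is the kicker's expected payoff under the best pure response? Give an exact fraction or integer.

left: (-1)·(1/12) + (4)·(1/12) + (3)·(1/2) + (3)·(1/3) = 11/4.
center: (6)·(1/12) + (-4)·(1/12) + (-4)·(1/2) + (-6)·(1/3) = -23/6.
The best pure response is left with expected payoff 11/4.

11/4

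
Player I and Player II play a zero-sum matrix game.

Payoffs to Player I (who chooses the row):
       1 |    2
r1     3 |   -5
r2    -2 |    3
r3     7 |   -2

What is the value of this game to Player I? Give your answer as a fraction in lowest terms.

17/14

Row r1 is strictly dominated by row r3, so Player I never plays it.
The remaining 2×2 game on (r2, r3) × (1, 2) has no saddle point. Let Player I play r2 with probability p; indifference gives −2p + 7(1−p) = 3p − 2(1−p), so p = 9/14.
Similarly Player II's optimal q on 1 is 5/14, and the value is -2·(5/14) + (3)·(9/14) = 17/14.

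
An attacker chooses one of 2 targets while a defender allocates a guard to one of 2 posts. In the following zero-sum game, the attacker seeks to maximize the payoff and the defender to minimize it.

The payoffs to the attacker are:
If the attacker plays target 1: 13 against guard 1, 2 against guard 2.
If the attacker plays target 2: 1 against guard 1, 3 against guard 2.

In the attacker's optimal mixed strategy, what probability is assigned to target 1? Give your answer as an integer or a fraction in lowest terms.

Row minima are 2 and 1, so the attacker's maximin is 2; column maxima are 13 and 3, so the defender's minimax is 3. These differ, so the equilibrium is in mixed strategies.
Let the attacker play target 1 with probability p. The defender is indifferent when 13p + (1−p) = 2p + 3(1−p), giving p = 2/13.

2/13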